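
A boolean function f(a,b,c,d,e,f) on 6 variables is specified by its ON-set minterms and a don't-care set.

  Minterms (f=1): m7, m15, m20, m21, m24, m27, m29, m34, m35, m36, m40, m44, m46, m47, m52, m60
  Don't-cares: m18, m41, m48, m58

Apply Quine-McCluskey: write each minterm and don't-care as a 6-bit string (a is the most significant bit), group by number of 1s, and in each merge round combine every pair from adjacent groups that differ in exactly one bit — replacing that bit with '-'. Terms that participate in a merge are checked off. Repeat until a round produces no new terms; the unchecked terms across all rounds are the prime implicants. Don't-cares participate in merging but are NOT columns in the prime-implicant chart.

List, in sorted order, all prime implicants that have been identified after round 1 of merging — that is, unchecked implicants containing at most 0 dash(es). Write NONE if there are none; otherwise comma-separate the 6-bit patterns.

010010, 011000, 011011, 111010

[col 0] 000111*, 001111*, 010010, 010100*, 010101*, 011000, 011011, 011101*, 100010*, 100011*, 100100*, 101000*, 101001*, 101100*, 101110*, 101111*, 110000*, 110100*, 111010, 111100*
[col 1] -01111, -10100, 00-111, 01-101, 01010-, 1-0100*, 1-1100*, 10-100*, 10001-, 101-00, 10100-, 1011-0, 10111-, 11-100*, 110-00
[col 2] 1--100
Prime implicants: -01111, -10100, 00-111, 01-101, 010010, 01010-, 011000, 011011, 1--100, 10001-, 101-00, 10100-, 1011-0, 10111-, 110-00, 111010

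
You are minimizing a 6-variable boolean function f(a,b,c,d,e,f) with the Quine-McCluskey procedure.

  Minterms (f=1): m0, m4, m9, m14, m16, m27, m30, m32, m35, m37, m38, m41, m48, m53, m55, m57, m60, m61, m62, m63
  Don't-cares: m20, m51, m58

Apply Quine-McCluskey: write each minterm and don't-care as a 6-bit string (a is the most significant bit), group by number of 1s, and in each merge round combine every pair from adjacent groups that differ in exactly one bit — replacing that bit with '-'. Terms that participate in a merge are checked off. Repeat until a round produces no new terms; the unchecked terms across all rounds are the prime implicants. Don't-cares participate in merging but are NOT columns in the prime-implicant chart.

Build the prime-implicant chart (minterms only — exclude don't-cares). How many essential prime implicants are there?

[col 0] 000000*, 000100*, 001001*, 001110*, 010000*, 010100*, 011011, 011110*, 100000*, 100011*, 100101*, 100110, 101001*, 110000*, 110011*, 110101*, 110111*, 111001*, 111010*, 111100*, 111101*, 111110*, 111111*
[col 1] -00000*, -01001, -10000*, -11110, 0-0000*, 0-0100*, 0-1110, 000-00*, 010-00*, 1-0000*, 1-0011, 1-0101, 1-1001, 11-101*, 11-111*, 110-11, 1101-1*, 111-01, 111-10, 1111-0*, 1111-1*, 11110-*, 11111-*
[col 2] --0000, 0-0-00, 11-1-1, 1111--
Prime implicants: --0000, -01001, -11110, 0-0-00, 0-1110, 011011, 1-0011, 1-0101, 1-1001, 100110, 11-1-1, 110-11, 111-01, 111-10, 1111--
PI chart (minterm → PIs covering it):
  0 | --0000,0-0-00
  4 | 0-0-00  (sole → essential)
  9 | -01001  (sole → essential)
  14 | 0-1110  (sole → essential)
  16 | --0000,0-0-00
  27 | 011011  (sole → essential)
  30 | -11110,0-1110
  32 | --0000  (sole → essential)
  35 | 1-0011  (sole → essential)
  37 | 1-0101  (sole → essential)
  38 | 100110  (sole → essential)
  41 | -01001,1-1001
  48 | --0000  (sole → essential)
  53 | 1-0101,11-1-1
  55 | 11-1-1,110-11
  57 | 1-1001,111-01
  60 | 1111--  (sole → essential)
  61 | 11-1-1,111-01,1111--
  62 | -11110,111-10,1111--
  63 | 11-1-1,1111--
Essential prime implicants: --0000, -01001, 0-0-00, 0-1110, 011011, 1-0011, 1-0101, 100110, 1111--

9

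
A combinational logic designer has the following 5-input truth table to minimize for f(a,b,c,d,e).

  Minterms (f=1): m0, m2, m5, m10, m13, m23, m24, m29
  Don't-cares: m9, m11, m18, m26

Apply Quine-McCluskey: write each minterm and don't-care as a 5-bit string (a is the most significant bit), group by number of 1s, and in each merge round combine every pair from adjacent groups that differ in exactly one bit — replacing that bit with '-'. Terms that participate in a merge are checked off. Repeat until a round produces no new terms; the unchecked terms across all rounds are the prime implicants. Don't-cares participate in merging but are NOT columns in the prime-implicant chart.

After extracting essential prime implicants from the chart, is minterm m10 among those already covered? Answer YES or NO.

NO

size-2^0 implicants → 00000(✓)  00010(✓)  00101(✓)  01001(✓)  01010(✓)  01011(✓)  01101(✓)  10010(✓)  10111  11000(✓)  11010(✓)  11101(✓)
size-2^1 implicants → -0010(✓)  -1010(✓)  -1101  0-010(✓)  0-101  000-0  01-01  010-1  0101-  1-010(✓)  110-0
size-2^2 implicants → --010
Unchecked terms (primes): --010, -1101, 0-101, 000-0, 01-01, 010-1, 0101-, 10111, 110-0
Minterm coverage:
  m0 ⊆ 000-0 [E]
  m2 ⊆ --010,000-0
  m5 ⊆ 0-101 [E]
  m10 ⊆ --010,0101-
  m13 ⊆ -1101,0-101,01-01
  m23 ⊆ 10111 [E]
  m24 ⊆ 110-0 [E]
  m29 ⊆ -1101 [E]
E = {-1101, 0-101, 000-0, 10111, 110-0}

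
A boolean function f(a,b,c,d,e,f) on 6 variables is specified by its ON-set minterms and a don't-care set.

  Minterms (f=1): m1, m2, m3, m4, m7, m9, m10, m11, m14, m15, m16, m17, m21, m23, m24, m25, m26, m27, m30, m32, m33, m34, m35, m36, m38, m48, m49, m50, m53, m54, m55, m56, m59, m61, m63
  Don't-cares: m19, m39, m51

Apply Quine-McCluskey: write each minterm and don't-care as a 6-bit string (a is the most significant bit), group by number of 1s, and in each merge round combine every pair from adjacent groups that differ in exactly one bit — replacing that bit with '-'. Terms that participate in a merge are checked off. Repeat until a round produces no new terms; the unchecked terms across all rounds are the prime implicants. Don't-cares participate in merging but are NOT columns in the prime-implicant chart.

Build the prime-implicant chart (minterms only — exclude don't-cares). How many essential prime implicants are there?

7

size-2^0 implicants → 000001(✓)  000010(✓)  000011(✓)  000100(✓)  000111(✓)  001001(✓)  001010(✓)  001011(✓)  001110(✓)  001111(✓)  010000(✓)  010001(✓)  010011(✓)  010101(✓)  010111(✓)  011000(✓)  011001(✓)  011010(✓)  011011(✓)  011110(✓)  100000(✓)  100001(✓)  100010(✓)  100011(✓)  100100(✓)  100110(✓)  100111(✓)  110000(✓)  110001(✓)  110010(✓)  110011(✓)  110101(✓)  110110(✓)  110111(✓)  111000(✓)  111011(✓)  111101(✓)  111111(✓)
size-2^1 implicants → -00001(✓)  -00010(✓)  -00011(✓)  -00100  -00111(✓)  -10000(✓)  -10001(✓)  -10011(✓)  -10101(✓)  -10111(✓)  -11000(✓)  -11011(✓)  0-0001(✓)  0-0011(✓)  0-0111(✓)  0-1001(✓)  0-1010(✓)  0-1011(✓)  0-1110(✓)  00-001(✓)  00-010(✓)  00-011(✓)  00-111(✓)  000-11(✓)  0000-1(✓)  00001-(✓)  001-10(✓)  001-11(✓)  0010-1(✓)  00101-(✓)  00111-(✓)  01-000(✓)  01-001(✓)  01-011(✓)  010-01(✓)  010-11(✓)  0100-1(✓)  01000-(✓)  0101-1(✓)  011-10(✓)  0110-0(✓)  0110-1(✓)  01100-(✓)  01101-(✓)  1-0000(✓)  1-0001(✓)  1-0010(✓)  1-0011(✓)  1-0110(✓)  1-0111(✓)  100-00(✓)  100-10(✓)  100-11(✓)  1000-0(✓)  1000-1(✓)  10000-(✓)  10001-(✓)  1001-0(✓)  10011-(✓)  11-000(✓)  11-011(✓)  11-101(✓)  11-111(✓)  110-01(✓)  110-10(✓)  110-11(✓)  1100-0(✓)  1100-1(✓)  11000-(✓)  11001-(✓)  1101-1(✓)  11011-(✓)  111-11(✓)  1111-1(✓)
size-2^2 implicants → --0001(✓)  --0011(✓)  --0111(✓)  -00-11(✓)  -000-1(✓)  -0001-  -1-000  -1-011  -10-01(✓)  -10-11(✓)  -100-1(✓)  -1000-  -101-1(✓)  0--001(✓)  0--011(✓)  0-0-11(✓)  0-00-1(✓)  0-1-10  0-10-1(✓)  0-101-  00--11  00-0-1(✓)  00-01-  001-1-  01-0-1(✓)  01-00-  010--1(✓)  0110--  1-0-10(✓)  1-0-11(✓)  1-00-0(✓)  1-00-1(✓)  1-000-(✓)  1-001-(✓)  1-011-(✓)  100--0  100-1-(✓)  1000--(✓)  11--11  11-1-1  110--1(✓)  110-1-(✓)  1100--(✓)
size-2^3 implicants → --0-11  --00-1  -10--1  0--0-1  1-0-1-  1-00--
Unchecked terms (primes): --0-11, --00-1, -0001-, -00100, -1-000, -1-011, -10--1, -1000-, 0--0-1, 0-1-10, 0-101-, 00--11, 00-01-, 001-1-, 01-00-, 0110--, 1-0-1-, 1-00--, 100--0, 11--11, 11-1-1
Minterm coverage:
  m1 ⊆ --00-1,0--0-1
  m2 ⊆ -0001-,00-01-
  m3 ⊆ --0-11,--00-1,-0001-,0--0-1,00--11,00-01-
  m4 ⊆ -00100 [E]
  m7 ⊆ --0-11,00--11
  m9 ⊆ 0--0-1 [E]
  m10 ⊆ 0-1-10,0-101-,00-01-,001-1-
  m11 ⊆ 0--0-1,0-101-,00--11,00-01-,001-1-
  m14 ⊆ 0-1-10,001-1-
  m15 ⊆ 00--11,001-1-
  m16 ⊆ -1-000,-1000-,01-00-
  m17 ⊆ --00-1,-10--1,-1000-,0--0-1,01-00-
  m21 ⊆ -10--1 [E]
  m23 ⊆ --0-11,-10--1
  m24 ⊆ -1-000,01-00-,0110--
  m25 ⊆ 0--0-1,01-00-,0110--
  m26 ⊆ 0-1-10,0-101-,0110--
  m27 ⊆ -1-011,0--0-1,0-101-,0110--
  m30 ⊆ 0-1-10 [E]
  m32 ⊆ 1-00--,100--0
  m33 ⊆ --00-1,1-00--
  m34 ⊆ -0001-,1-0-1-,1-00--,100--0
  m35 ⊆ --0-11,--00-1,-0001-,1-0-1-,1-00--
  m36 ⊆ -00100,100--0
  m38 ⊆ 1-0-1-,100--0
  m48 ⊆ -1-000,-1000-,1-00--
  m49 ⊆ --00-1,-10--1,-1000-,1-00--
  m50 ⊆ 1-0-1-,1-00--
  m53 ⊆ -10--1,11-1-1
  m54 ⊆ 1-0-1- [E]
  m55 ⊆ --0-11,-10--1,1-0-1-,11--11,11-1-1
  m56 ⊆ -1-000 [E]
  m59 ⊆ -1-011,11--11
  m61 ⊆ 11-1-1 [E]
  m63 ⊆ 11--11,11-1-1
E = {-00100, -1-000, -10--1, 0--0-1, 0-1-10, 1-0-1-, 11-1-1}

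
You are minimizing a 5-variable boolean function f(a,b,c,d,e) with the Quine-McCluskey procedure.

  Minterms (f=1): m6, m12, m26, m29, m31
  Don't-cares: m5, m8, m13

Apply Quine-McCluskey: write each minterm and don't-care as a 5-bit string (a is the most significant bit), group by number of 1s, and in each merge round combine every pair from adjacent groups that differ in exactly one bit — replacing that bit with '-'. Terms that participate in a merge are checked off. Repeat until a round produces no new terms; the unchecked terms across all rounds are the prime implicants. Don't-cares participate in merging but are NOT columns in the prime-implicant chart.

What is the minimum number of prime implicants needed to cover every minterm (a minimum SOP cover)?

[col 0] 00101*, 00110, 01000*, 01100*, 01101*, 11010, 11101*, 11111*
[col 1] -1101, 0-101, 01-00, 0110-, 111-1
Prime implicants: -1101, 0-101, 00110, 01-00, 0110-, 11010, 111-1
PI chart (minterm → PIs covering it):
  6 | 00110  (sole → essential)
  12 | 01-00,0110-
  26 | 11010  (sole → essential)
  29 | -1101,111-1
  31 | 111-1  (sole → essential)
Essential prime implicants: 00110, 11010, 111-1
Petrick residual → 01-00
Minimum SOP uses 4 PIs: a'b'cde' + a'bd'e' + abc'de' + abce

4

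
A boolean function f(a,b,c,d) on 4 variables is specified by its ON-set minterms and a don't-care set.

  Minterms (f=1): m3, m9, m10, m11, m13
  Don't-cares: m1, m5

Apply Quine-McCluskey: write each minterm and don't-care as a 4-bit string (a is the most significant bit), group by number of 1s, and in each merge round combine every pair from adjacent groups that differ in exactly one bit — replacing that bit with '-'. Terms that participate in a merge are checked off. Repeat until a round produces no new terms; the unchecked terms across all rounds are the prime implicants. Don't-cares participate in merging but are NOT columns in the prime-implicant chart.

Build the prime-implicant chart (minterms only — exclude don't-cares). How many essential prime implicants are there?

Round 0: 0001✓ 0011✓ 0101✓ 1001✓ 1010✓ 1011✓ 1101✓
Round 1: -001✓ -011✓ -101✓ 0-01✓ 00-1✓ 1-01✓ 10-1✓ 101-
Round 2: --01 -0-1
PIs = {--01, -0-1, 101-}
Coverage chart:
  m3: -0-1 ←essential
  m9: --01,-0-1
  m10: 101- ←essential
  m11: -0-1,101-
  m13: --01 ←essential
Essential: --01, -0-1, 101-

3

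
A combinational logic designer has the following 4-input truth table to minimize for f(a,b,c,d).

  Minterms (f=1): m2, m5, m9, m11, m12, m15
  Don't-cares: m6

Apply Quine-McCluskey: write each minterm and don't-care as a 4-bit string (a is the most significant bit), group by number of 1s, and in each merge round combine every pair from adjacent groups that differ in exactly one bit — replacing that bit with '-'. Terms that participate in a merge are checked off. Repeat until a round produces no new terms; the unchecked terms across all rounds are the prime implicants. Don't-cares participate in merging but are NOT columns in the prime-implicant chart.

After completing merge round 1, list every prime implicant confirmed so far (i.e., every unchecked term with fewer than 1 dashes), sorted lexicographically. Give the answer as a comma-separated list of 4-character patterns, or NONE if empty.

Round 0: 0010✓ 0101 0110✓ 1001✓ 1011✓ 1100 1111✓
Round 1: 0-10 1-11 10-1
PIs = {0-10, 0101, 1-11, 10-1, 1100}

0101, 1100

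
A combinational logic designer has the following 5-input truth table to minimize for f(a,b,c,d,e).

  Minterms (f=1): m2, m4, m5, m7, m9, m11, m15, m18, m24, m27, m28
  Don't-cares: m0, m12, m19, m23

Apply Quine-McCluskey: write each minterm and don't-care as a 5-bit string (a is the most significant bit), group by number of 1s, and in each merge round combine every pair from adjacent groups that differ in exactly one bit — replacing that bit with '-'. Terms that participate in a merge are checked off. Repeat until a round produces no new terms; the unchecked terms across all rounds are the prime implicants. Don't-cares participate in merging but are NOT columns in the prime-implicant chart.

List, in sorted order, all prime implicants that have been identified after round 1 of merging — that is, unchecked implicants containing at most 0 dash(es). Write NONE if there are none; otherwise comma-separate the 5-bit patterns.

NONE

Round 0: 00000✓ 00010✓ 00100✓ 00101✓ 00111✓ 01001✓ 01011✓ 01100✓ 01111✓ 10010✓ 10011✓ 10111✓ 11000✓ 11011✓ 11100✓
Round 1: -0010 -0111 -1011 -1100 0-100 0-111 00-00 000-0 001-1 0010- 01-11 010-1 1-011 10-11 1001- 11-00
PIs = {-0010, -0111, -1011, -1100, 0-100, 0-111, 00-00, 000-0, 001-1, 0010-, 01-11, 010-1, 1-011, 10-11, 1001-, 11-00}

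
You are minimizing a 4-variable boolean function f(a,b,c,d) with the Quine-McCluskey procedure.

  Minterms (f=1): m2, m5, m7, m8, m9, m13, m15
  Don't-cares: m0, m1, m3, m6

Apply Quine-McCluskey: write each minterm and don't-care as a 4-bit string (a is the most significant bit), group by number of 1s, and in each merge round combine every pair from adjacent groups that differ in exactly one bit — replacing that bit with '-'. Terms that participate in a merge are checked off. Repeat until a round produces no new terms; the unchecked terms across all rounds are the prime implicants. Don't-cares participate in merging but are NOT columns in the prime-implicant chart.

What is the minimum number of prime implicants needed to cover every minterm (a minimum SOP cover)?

[col 0] 0000*, 0001*, 0010*, 0011*, 0101*, 0110*, 0111*, 1000*, 1001*, 1101*, 1111*
[col 1] -000*, -001*, -101*, -111*, 0-01*, 0-10*, 0-11*, 00-0*, 00-1*, 000-*, 001-*, 01-1*, 011-*, 1-01*, 100-*, 11-1*
[col 2] --01, -00-, -1-1, 0--1, 0-1-, 00--
Prime implicants: --01, -00-, -1-1, 0--1, 0-1-, 00--
PI chart (minterm → PIs covering it):
  2 | 0-1-,00--
  5 | --01,-1-1,0--1
  7 | -1-1,0--1,0-1-
  8 | -00-  (sole → essential)
  9 | --01,-00-
  13 | --01,-1-1
  15 | -1-1  (sole → essential)
Essential prime implicants: -00-, -1-1
Petrick residual → 0-1-
Minimum SOP uses 3 PIs: b'c' + bd + a'c

3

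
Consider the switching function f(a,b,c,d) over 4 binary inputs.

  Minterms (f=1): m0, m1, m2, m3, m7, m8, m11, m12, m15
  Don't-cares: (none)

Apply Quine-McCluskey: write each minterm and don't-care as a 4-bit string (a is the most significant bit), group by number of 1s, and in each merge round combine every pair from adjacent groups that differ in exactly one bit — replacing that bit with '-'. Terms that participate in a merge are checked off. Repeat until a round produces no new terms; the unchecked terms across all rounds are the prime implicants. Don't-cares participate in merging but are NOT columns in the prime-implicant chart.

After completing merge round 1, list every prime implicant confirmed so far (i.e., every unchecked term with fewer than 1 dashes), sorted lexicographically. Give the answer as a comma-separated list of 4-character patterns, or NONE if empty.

NONE

[col 0] 0000*, 0001*, 0010*, 0011*, 0111*, 1000*, 1011*, 1100*, 1111*
[col 1] -000, -011*, -111*, 0-11*, 00-0*, 00-1*, 000-*, 001-*, 1-00, 1-11*
[col 2] --11, 00--
Prime implicants: --11, -000, 00--, 1-00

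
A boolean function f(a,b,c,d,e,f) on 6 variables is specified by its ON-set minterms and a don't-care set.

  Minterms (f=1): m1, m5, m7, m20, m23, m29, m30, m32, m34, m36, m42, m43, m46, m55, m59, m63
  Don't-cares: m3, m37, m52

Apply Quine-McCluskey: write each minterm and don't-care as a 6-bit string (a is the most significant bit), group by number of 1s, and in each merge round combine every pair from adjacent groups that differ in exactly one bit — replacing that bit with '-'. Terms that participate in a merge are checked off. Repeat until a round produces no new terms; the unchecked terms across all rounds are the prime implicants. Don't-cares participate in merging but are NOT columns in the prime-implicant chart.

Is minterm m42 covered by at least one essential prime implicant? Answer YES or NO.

size-2^0 implicants → 000001(✓)  000011(✓)  000101(✓)  000111(✓)  010100(✓)  010111(✓)  011101  011110  100000(✓)  100010(✓)  100100(✓)  100101(✓)  101010(✓)  101011(✓)  101110(✓)  110100(✓)  110111(✓)  111011(✓)  111111(✓)
size-2^1 implicants → -00101  -10100  -10111  0-0111  000-01(✓)  000-11(✓)  0000-1(✓)  0001-1(✓)  1-0100  1-1011  10-010  100-00  1000-0  10010-  101-10  10101-  11-111  111-11
size-2^2 implicants → 000--1
Unchecked terms (primes): -00101, -10100, -10111, 0-0111, 000--1, 011101, 011110, 1-0100, 1-1011, 10-010, 100-00, 1000-0, 10010-, 101-10, 10101-, 11-111, 111-11
Minterm coverage:
  m1 ⊆ 000--1 [E]
  m5 ⊆ -00101,000--1
  m7 ⊆ 0-0111,000--1
  m20 ⊆ -10100 [E]
  m23 ⊆ -10111,0-0111
  m29 ⊆ 011101 [E]
  m30 ⊆ 011110 [E]
  m32 ⊆ 100-00,1000-0
  m34 ⊆ 10-010,1000-0
  m36 ⊆ 1-0100,100-00,10010-
  m42 ⊆ 10-010,101-10,10101-
  m43 ⊆ 1-1011,10101-
  m46 ⊆ 101-10 [E]
  m55 ⊆ -10111,11-111
  m59 ⊆ 1-1011,111-11
  m63 ⊆ 11-111,111-11
E = {-10100, 000--1, 011101, 011110, 101-10}

YES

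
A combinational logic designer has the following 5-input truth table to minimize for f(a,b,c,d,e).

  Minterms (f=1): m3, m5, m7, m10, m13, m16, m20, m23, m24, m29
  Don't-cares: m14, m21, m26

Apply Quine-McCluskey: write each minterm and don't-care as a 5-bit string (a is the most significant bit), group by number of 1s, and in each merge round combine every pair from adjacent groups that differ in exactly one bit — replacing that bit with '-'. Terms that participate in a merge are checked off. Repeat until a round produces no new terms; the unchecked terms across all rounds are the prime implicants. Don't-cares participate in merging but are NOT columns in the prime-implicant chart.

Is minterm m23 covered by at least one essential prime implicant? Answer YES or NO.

YES

size-2^0 implicants → 00011(✓)  00101(✓)  00111(✓)  01010(✓)  01101(✓)  01110(✓)  10000(✓)  10100(✓)  10101(✓)  10111(✓)  11000(✓)  11010(✓)  11101(✓)
size-2^1 implicants → -0101(✓)  -0111(✓)  -1010  -1101(✓)  0-101(✓)  00-11  001-1(✓)  01-10  1-000  1-101(✓)  10-00  101-1(✓)  1010-  110-0
size-2^2 implicants → --101  -01-1
Unchecked terms (primes): --101, -01-1, -1010, 00-11, 01-10, 1-000, 10-00, 1010-, 110-0
Minterm coverage:
  m3 ⊆ 00-11 [E]
  m5 ⊆ --101,-01-1
  m7 ⊆ -01-1,00-11
  m10 ⊆ -1010,01-10
  m13 ⊆ --101 [E]
  m16 ⊆ 1-000,10-00
  m20 ⊆ 10-00,1010-
  m23 ⊆ -01-1 [E]
  m24 ⊆ 1-000,110-0
  m29 ⊆ --101 [E]
E = {--101, -01-1, 00-11}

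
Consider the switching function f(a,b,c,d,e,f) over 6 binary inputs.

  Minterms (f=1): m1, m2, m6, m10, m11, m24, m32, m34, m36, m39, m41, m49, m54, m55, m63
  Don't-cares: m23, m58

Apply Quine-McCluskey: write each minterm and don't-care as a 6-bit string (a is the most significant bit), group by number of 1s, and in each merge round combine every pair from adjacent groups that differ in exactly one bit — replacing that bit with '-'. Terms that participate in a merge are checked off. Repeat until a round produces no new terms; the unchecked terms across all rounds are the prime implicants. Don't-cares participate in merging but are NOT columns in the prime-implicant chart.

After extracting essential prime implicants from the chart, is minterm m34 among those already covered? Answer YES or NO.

Round 0: 000001 000010✓ 000110✓ 001010✓ 001011✓ 010111✓ 011000 100000✓ 100010✓ 100100✓ 100111✓ 101001 110001 110110✓ 110111✓ 111010 111111✓
Round 1: -00010 -10111 00-010 000-10 00101- 1-0111 100-00 1000-0 11-111 11011-
PIs = {-00010, -10111, 00-010, 000-10, 000001, 00101-, 011000, 1-0111, 100-00, 1000-0, 101001, 11-111, 110001, 11011-, 111010}
Coverage chart:
  m1: 000001 ←essential
  m2: -00010,00-010,000-10
  m6: 000-10 ←essential
  m10: 00-010,00101-
  m11: 00101- ←essential
  m24: 011000 ←essential
  m32: 100-00,1000-0
  m34: -00010,1000-0
  m36: 100-00 ←essential
  m39: 1-0111 ←essential
  m41: 101001 ←essential
  m49: 110001 ←essential
  m54: 11011- ←essential
  m55: -10111,1-0111,11-111,11011-
  m63: 11-111 ←essential
Essential: 000-10, 000001, 00101-, 011000, 1-0111, 100-00, 101001, 11-111, 110001, 11011-

NO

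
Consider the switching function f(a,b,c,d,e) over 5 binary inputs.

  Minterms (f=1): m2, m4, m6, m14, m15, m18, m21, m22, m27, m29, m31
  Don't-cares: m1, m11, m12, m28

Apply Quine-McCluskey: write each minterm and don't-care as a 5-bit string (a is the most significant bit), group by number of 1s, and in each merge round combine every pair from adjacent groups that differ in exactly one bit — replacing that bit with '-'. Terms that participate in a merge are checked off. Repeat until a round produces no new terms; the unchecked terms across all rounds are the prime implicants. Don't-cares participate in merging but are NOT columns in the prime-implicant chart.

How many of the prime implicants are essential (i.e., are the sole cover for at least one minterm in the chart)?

[col 0] 00001, 00010*, 00100*, 00110*, 01011*, 01100*, 01110*, 01111*, 10010*, 10101*, 10110*, 11011*, 11100*, 11101*, 11111*
[col 1] -0010*, -0110*, -1011*, -1100, -1111*, 0-100*, 0-110*, 00-10*, 001-0*, 01-11*, 011-0*, 0111-, 1-101, 10-10*, 11-11*, 111-1, 1110-
[col 2] -0-10, -1-11, 0-1-0
Prime implicants: -0-10, -1-11, -1100, 0-1-0, 00001, 0111-, 1-101, 111-1, 1110-
PI chart (minterm → PIs covering it):
  2 | -0-10  (sole → essential)
  4 | 0-1-0  (sole → essential)
  6 | -0-10,0-1-0
  14 | 0-1-0,0111-
  15 | -1-11,0111-
  18 | -0-10  (sole → essential)
  21 | 1-101  (sole → essential)
  22 | -0-10  (sole → essential)
  27 | -1-11  (sole → essential)
  29 | 1-101,111-1,1110-
  31 | -1-11,111-1
Essential prime implicants: -0-10, -1-11, 0-1-0, 1-101

4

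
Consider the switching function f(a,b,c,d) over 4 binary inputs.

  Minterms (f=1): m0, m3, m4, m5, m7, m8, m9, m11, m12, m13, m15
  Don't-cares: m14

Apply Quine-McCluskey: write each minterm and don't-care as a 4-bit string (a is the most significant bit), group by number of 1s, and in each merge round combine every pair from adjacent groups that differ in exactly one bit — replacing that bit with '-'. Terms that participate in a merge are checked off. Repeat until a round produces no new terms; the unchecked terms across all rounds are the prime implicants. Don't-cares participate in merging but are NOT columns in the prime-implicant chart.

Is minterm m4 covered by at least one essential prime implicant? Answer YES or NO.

YES

[col 0] 0000*, 0011*, 0100*, 0101*, 0111*, 1000*, 1001*, 1011*, 1100*, 1101*, 1110*, 1111*
[col 1] -000*, -011*, -100*, -101*, -111*, 0-00*, 0-11*, 01-1*, 010-*, 1-00*, 1-01*, 1-11*, 10-1*, 100-*, 11-0*, 11-1*, 110-*, 111-*
[col 2] --00, --11, -1-1, -10-, 1--1, 1-0-, 11--
Prime implicants: --00, --11, -1-1, -10-, 1--1, 1-0-, 11--
PI chart (minterm → PIs covering it):
  0 | --00  (sole → essential)
  3 | --11  (sole → essential)
  4 | --00,-10-
  5 | -1-1,-10-
  7 | --11,-1-1
  8 | --00,1-0-
  9 | 1--1,1-0-
  11 | --11,1--1
  12 | --00,-10-,1-0-,11--
  13 | -1-1,-10-,1--1,1-0-,11--
  15 | --11,-1-1,1--1,11--
Essential prime implicants: --00, --11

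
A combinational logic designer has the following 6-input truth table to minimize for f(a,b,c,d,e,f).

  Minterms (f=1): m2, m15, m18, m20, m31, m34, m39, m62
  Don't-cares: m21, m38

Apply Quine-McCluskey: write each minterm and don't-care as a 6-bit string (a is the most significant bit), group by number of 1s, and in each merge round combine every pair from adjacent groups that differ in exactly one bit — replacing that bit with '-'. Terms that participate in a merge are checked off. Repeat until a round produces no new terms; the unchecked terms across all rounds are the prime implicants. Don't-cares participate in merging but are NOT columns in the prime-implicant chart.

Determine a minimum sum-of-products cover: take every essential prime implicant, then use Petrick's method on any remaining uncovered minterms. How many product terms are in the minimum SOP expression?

6

size-2^0 implicants → 000010(✓)  001111(✓)  010010(✓)  010100(✓)  010101(✓)  011111(✓)  100010(✓)  100110(✓)  100111(✓)  111110
size-2^1 implicants → -00010  0-0010  0-1111  01010-  100-10  10011-
Unchecked terms (primes): -00010, 0-0010, 0-1111, 01010-, 100-10, 10011-, 111110
Minterm coverage:
  m2 ⊆ -00010,0-0010
  m15 ⊆ 0-1111 [E]
  m18 ⊆ 0-0010 [E]
  m20 ⊆ 01010- [E]
  m31 ⊆ 0-1111 [E]
  m34 ⊆ -00010,100-10
  m39 ⊆ 10011- [E]
  m62 ⊆ 111110 [E]
E = {0-0010, 0-1111, 01010-, 10011-, 111110}
Petrick residual → -00010
Cover = b'c'd'ef' + a'c'd'ef' + a'cdef + a'bc'de' + ab'c'de + abcdef'  |cover|=6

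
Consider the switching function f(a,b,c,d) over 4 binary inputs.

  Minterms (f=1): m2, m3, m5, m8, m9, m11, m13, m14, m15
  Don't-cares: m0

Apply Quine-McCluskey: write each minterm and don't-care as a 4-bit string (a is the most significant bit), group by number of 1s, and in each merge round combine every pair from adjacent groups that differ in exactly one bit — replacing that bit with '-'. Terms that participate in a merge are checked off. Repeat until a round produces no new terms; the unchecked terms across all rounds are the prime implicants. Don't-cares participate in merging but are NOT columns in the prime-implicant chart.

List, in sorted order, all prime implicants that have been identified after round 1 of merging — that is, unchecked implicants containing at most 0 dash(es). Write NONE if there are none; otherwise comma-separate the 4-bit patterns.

[col 0] 0000*, 0010*, 0011*, 0101*, 1000*, 1001*, 1011*, 1101*, 1110*, 1111*
[col 1] -000, -011, -101, 00-0, 001-, 1-01*, 1-11*, 10-1*, 100-, 11-1*, 111-
[col 2] 1--1
Prime implicants: -000, -011, -101, 00-0, 001-, 1--1, 100-, 111-

NONE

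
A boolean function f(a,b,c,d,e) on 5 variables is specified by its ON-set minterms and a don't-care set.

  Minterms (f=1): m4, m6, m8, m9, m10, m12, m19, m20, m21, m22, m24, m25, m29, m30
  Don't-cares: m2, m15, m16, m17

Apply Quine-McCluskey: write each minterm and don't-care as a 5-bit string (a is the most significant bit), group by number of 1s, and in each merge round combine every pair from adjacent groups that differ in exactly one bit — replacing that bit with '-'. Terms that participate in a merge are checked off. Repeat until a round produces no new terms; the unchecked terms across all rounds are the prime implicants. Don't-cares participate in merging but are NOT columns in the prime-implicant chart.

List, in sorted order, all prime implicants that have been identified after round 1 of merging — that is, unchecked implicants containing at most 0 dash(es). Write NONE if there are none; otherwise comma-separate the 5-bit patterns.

size-2^0 implicants → 00010(✓)  00100(✓)  00110(✓)  01000(✓)  01001(✓)  01010(✓)  01100(✓)  01111  10000(✓)  10001(✓)  10011(✓)  10100(✓)  10101(✓)  10110(✓)  11000(✓)  11001(✓)  11101(✓)  11110(✓)
size-2^1 implicants → -0100(✓)  -0110(✓)  -1000(✓)  -1001(✓)  0-010  0-100  00-10  001-0(✓)  01-00  010-0  0100-(✓)  1-000(✓)  1-001(✓)  1-101(✓)  1-110  10-00(✓)  10-01(✓)  100-1  1000-(✓)  101-0(✓)  1010-(✓)  11-01(✓)  1100-(✓)
size-2^2 implicants → -01-0  -100-  1--01  1-00-  10-0-
Unchecked terms (primes): -01-0, -100-, 0-010, 0-100, 00-10, 01-00, 010-0, 01111, 1--01, 1-00-, 1-110, 10-0-, 100-1

01111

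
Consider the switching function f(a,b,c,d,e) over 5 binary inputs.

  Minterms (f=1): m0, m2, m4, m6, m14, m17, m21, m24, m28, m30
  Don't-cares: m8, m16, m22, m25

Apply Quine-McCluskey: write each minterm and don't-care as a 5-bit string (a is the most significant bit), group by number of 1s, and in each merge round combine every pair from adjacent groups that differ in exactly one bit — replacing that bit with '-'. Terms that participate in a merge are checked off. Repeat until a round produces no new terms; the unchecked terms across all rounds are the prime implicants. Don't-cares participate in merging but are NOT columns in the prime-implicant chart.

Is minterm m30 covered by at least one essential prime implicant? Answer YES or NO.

Round 0: 00000✓ 00010✓ 00100✓ 00110✓ 01000✓ 01110✓ 10000✓ 10001✓ 10101✓ 10110✓ 11000✓ 11001✓ 11100✓ 11110✓
Round 1: -0000✓ -0110✓ -1000✓ -1110✓ 0-000✓ 0-110✓ 00-00✓ 00-10✓ 000-0✓ 001-0✓ 1-000✓ 1-001✓ 1-110✓ 10-01 1000-✓ 11-00 1100-✓ 111-0
Round 2: --000 --110 00--0 1-00-
PIs = {--000, --110, 00--0, 1-00-, 10-01, 11-00, 111-0}
Coverage chart:
  m0: --000,00--0
  m2: 00--0 ←essential
  m4: 00--0 ←essential
  m6: --110,00--0
  m14: --110 ←essential
  m17: 1-00-,10-01
  m21: 10-01 ←essential
  m24: --000,1-00-,11-00
  m28: 11-00,111-0
  m30: --110,111-0
Essential: --110, 00--0, 10-01

YES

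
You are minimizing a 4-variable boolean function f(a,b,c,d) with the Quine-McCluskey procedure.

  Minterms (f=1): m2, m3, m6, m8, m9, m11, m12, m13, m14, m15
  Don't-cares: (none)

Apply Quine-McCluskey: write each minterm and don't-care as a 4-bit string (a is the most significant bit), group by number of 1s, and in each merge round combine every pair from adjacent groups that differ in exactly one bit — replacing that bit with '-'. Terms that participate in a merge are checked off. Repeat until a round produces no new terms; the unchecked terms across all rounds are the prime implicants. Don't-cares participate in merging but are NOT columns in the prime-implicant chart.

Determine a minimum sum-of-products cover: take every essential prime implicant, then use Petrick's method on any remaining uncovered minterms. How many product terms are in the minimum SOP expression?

4

Round 0: 0010✓ 0011✓ 0110✓ 1000✓ 1001✓ 1011✓ 1100✓ 1101✓ 1110✓ 1111✓
Round 1: -011 -110 0-10 001- 1-00✓ 1-01✓ 1-11✓ 10-1✓ 100-✓ 11-0✓ 11-1✓ 110-✓ 111-✓
Round 2: 1--1 1-0- 11--
PIs = {-011, -110, 0-10, 001-, 1--1, 1-0-, 11--}
Coverage chart:
  m2: 0-10,001-
  m3: -011,001-
  m6: -110,0-10
  m8: 1-0- ←essential
  m9: 1--1,1-0-
  m11: -011,1--1
  m12: 1-0-,11--
  m13: 1--1,1-0-,11--
  m14: -110,11--
  m15: 1--1,11--
Essential: 1-0-
Petrick residual → -011, 0-10, 11--
Min cover (4 terms): b'cd + a'cd' + ac' + ab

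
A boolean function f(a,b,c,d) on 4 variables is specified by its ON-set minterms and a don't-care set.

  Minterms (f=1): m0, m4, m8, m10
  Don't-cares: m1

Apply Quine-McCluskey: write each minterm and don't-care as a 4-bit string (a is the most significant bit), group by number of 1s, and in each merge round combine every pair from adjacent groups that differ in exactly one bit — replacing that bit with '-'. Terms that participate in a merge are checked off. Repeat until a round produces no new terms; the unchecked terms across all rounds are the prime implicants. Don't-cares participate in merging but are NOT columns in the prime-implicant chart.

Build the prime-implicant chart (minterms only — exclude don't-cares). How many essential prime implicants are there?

2

[col 0] 0000*, 0001*, 0100*, 1000*, 1010*
[col 1] -000, 0-00, 000-, 10-0
Prime implicants: -000, 0-00, 000-, 10-0
PI chart (minterm → PIs covering it):
  0 | -000,0-00,000-
  4 | 0-00  (sole → essential)
  8 | -000,10-0
  10 | 10-0  (sole → essential)
Essential prime implicants: 0-00, 10-0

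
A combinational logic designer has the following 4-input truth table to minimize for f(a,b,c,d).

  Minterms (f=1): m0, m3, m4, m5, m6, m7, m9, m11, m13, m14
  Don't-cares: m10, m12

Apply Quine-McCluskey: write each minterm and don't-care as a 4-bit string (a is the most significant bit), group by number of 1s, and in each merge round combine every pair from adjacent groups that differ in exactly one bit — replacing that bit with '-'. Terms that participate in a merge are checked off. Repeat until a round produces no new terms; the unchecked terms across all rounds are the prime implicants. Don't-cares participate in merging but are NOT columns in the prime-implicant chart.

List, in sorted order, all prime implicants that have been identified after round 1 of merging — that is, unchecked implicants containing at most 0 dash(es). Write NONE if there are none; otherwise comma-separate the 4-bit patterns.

[col 0] 0000*, 0011*, 0100*, 0101*, 0110*, 0111*, 1001*, 1010*, 1011*, 1100*, 1101*, 1110*
[col 1] -011, -100*, -101*, -110*, 0-00, 0-11, 01-0*, 01-1*, 010-*, 011-*, 1-01, 1-10, 10-1, 101-, 11-0*, 110-*
[col 2] -1-0, -10-, 01--
Prime implicants: -011, -1-0, -10-, 0-00, 0-11, 01--, 1-01, 1-10, 10-1, 101-

NONE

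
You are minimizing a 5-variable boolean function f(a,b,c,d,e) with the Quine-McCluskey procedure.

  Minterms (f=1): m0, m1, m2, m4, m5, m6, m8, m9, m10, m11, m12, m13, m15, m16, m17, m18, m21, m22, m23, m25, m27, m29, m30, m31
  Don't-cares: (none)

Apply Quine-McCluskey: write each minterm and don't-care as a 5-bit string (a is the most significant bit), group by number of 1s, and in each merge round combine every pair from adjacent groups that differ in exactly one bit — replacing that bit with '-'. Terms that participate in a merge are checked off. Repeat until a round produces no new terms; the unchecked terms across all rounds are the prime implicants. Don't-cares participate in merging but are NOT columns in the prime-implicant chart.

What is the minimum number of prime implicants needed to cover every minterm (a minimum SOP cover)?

7

size-2^0 implicants → 00000(✓)  00001(✓)  00010(✓)  00100(✓)  00101(✓)  00110(✓)  01000(✓)  01001(✓)  01010(✓)  01011(✓)  01100(✓)  01101(✓)  01111(✓)  10000(✓)  10001(✓)  10010(✓)  10101(✓)  10110(✓)  10111(✓)  11001(✓)  11011(✓)  11101(✓)  11110(✓)  11111(✓)
size-2^1 implicants → -0000(✓)  -0001(✓)  -0010(✓)  -0101(✓)  -0110(✓)  -1001(✓)  -1011(✓)  -1101(✓)  -1111(✓)  0-000(✓)  0-001(✓)  0-010(✓)  0-100(✓)  0-101(✓)  00-00(✓)  00-01(✓)  00-10(✓)  000-0(✓)  0000-(✓)  001-0(✓)  0010-(✓)  01-00(✓)  01-01(✓)  01-11(✓)  010-0(✓)  010-1(✓)  0100-(✓)  0101-(✓)  011-1(✓)  0110-(✓)  1-001(✓)  1-101(✓)  1-110(✓)  1-111(✓)  10-01(✓)  10-10(✓)  100-0(✓)  1000-(✓)  101-1(✓)  1011-(✓)  11-01(✓)  11-11(✓)  110-1(✓)  111-1(✓)  1111-(✓)
size-2^2 implicants → --001(✓)  --101(✓)  -0-01(✓)  -0-10  -00-0  -000-  -1-01(✓)  -1-11(✓)  -10-1(✓)  -11-1(✓)  0--00(✓)  0--01(✓)  0-0-0  0-00-(✓)  0-10-(✓)  00--0  00-0-(✓)  01--1(✓)  01-0-(✓)  010--  1--01(✓)  1-1-1  1-11-  11--1(✓)
size-2^3 implicants → ---01  -1--1  0--0-
Unchecked terms (primes): ---01, -0-10, -00-0, -000-, -1--1, 0--0-, 0-0-0, 00--0, 010--, 1-1-1, 1-11-
Minterm coverage:
  m0 ⊆ -00-0,-000-,0--0-,0-0-0,00--0
  m1 ⊆ ---01,-000-,0--0-
  m2 ⊆ -0-10,-00-0,0-0-0,00--0
  m4 ⊆ 0--0-,00--0
  m5 ⊆ ---01,0--0-
  m6 ⊆ -0-10,00--0
  m8 ⊆ 0--0-,0-0-0,010--
  m9 ⊆ ---01,-1--1,0--0-,010--
  m10 ⊆ 0-0-0,010--
  m11 ⊆ -1--1,010--
  m12 ⊆ 0--0- [E]
  m13 ⊆ ---01,-1--1,0--0-
  m15 ⊆ -1--1 [E]
  m16 ⊆ -00-0,-000-
  m17 ⊆ ---01,-000-
  m18 ⊆ -0-10,-00-0
  m21 ⊆ ---01,1-1-1
  m22 ⊆ -0-10,1-11-
  m23 ⊆ 1-1-1,1-11-
  m25 ⊆ ---01,-1--1
  m27 ⊆ -1--1 [E]
  m29 ⊆ ---01,-1--1,1-1-1
  m30 ⊆ 1-11- [E]
  m31 ⊆ -1--1,1-1-1,1-11-
E = {-1--1, 0--0-, 1-11-}
Petrick residual → ---01, -0-10, -00-0, 0-0-0
Cover = d'e + b'de' + b'c'e' + be + a'd' + a'c'e' + acd  |cover|=7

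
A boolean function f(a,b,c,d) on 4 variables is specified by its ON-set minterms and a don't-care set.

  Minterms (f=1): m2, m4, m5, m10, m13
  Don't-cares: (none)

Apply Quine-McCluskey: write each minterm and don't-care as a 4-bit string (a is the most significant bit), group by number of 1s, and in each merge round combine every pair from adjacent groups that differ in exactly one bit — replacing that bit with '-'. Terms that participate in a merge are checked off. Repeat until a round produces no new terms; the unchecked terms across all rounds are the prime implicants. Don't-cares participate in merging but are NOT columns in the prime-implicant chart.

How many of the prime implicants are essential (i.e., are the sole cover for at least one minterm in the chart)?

[col 0] 0010*, 0100*, 0101*, 1010*, 1101*
[col 1] -010, -101, 010-
Prime implicants: -010, -101, 010-
PI chart (minterm → PIs covering it):
  2 | -010  (sole → essential)
  4 | 010-  (sole → essential)
  5 | -101,010-
  10 | -010  (sole → essential)
  13 | -101  (sole → essential)
Essential prime implicants: -010, -101, 010-

3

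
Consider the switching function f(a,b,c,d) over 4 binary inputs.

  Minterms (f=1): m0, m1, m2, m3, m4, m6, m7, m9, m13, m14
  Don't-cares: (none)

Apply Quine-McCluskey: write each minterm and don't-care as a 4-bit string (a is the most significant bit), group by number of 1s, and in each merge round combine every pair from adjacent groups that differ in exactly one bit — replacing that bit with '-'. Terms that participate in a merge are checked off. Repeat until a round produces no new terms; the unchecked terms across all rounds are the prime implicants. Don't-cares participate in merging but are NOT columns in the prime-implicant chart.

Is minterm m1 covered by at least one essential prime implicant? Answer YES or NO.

NO

size-2^0 implicants → 0000(✓)  0001(✓)  0010(✓)  0011(✓)  0100(✓)  0110(✓)  0111(✓)  1001(✓)  1101(✓)  1110(✓)
size-2^1 implicants → -001  -110  0-00(✓)  0-10(✓)  0-11(✓)  00-0(✓)  00-1(✓)  000-(✓)  001-(✓)  01-0(✓)  011-(✓)  1-01
size-2^2 implicants → 0--0  0-1-  00--
Unchecked terms (primes): -001, -110, 0--0, 0-1-, 00--, 1-01
Minterm coverage:
  m0 ⊆ 0--0,00--
  m1 ⊆ -001,00--
  m2 ⊆ 0--0,0-1-,00--
  m3 ⊆ 0-1-,00--
  m4 ⊆ 0--0 [E]
  m6 ⊆ -110,0--0,0-1-
  m7 ⊆ 0-1- [E]
  m9 ⊆ -001,1-01
  m13 ⊆ 1-01 [E]
  m14 ⊆ -110 [E]
E = {-110, 0--0, 0-1-, 1-01}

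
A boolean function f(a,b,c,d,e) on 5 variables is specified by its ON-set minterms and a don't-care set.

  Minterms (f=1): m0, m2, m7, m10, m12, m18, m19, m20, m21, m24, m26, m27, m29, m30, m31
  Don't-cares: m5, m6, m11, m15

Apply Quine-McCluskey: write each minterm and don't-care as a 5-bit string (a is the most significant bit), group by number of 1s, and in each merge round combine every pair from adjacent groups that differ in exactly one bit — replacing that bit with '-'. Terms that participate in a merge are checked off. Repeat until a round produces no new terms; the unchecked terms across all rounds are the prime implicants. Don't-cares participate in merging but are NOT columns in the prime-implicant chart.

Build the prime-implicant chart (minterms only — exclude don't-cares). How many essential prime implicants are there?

[col 0] 00000*, 00010*, 00101*, 00110*, 00111*, 01010*, 01011*, 01100, 01111*, 10010*, 10011*, 10100*, 10101*, 11000*, 11010*, 11011*, 11101*, 11110*, 11111*
[col 1] -0010*, -0101, -1010*, -1011*, -1111*, 0-010*, 0-111, 00-10, 000-0, 001-1, 0011-, 01-11*, 0101-*, 1-010*, 1-011*, 1-101, 1001-*, 1010-, 11-10*, 11-11*, 110-0, 1101-*, 111-1, 1111-*
[col 2] --010, -1-11, -101-, 1-01-, 11-1-
Prime implicants: --010, -0101, -1-11, -101-, 0-111, 00-10, 000-0, 001-1, 0011-, 01100, 1-01-, 1-101, 1010-, 11-1-, 110-0, 111-1
PI chart (minterm → PIs covering it):
  0 | 000-0  (sole → essential)
  2 | --010,00-10,000-0
  7 | 0-111,001-1,0011-
  10 | --010,-101-
  12 | 01100  (sole → essential)
  18 | --010,1-01-
  19 | 1-01-  (sole → essential)
  20 | 1010-  (sole → essential)
  21 | -0101,1-101,1010-
  24 | 110-0  (sole → essential)
  26 | --010,-101-,1-01-,11-1-,110-0
  27 | -1-11,-101-,1-01-,11-1-
  29 | 1-101,111-1
  30 | 11-1-  (sole → essential)
  31 | -1-11,11-1-,111-1
Essential prime implicants: 000-0, 01100, 1-01-, 1010-, 11-1-, 110-0

6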